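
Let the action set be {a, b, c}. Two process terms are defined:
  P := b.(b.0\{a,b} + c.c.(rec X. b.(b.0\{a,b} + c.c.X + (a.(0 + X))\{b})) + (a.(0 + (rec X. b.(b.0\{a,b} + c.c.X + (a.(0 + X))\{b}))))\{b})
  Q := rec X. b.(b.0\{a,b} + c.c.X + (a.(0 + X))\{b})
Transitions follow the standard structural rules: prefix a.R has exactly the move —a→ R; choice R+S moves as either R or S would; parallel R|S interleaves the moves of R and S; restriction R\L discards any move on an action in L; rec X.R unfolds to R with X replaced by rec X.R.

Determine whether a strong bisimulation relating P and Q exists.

Reachable graph of P (6 states):
  s0 = b.(b.0\{a,b} + c.c.(rec X. b.(b.0\{a,b} + c.c.X + (a.(0 + X))\{b})) + (a.(0 + (rec X. b.(b.0\{a,b} + c.c.X + (a.(0 + X))\{b}))))\{b}) :: --b--▸ s1
  s1 = b.0\{a,b} + c.c.(rec X. b.(b.0\{a,b} + c.c.X + (a.(0 + X))\{b})) + (a.(0 + (rec X. b.(b.0\{a,b} + c.c.X + (a.(0 + X))\{b}))))\{b} :: --a--▸ s2, --b--▸ s3, --c--▸ s4
  s2 = (0 + (rec X. b.(b.0\{a,b} + c.c.X + (a.(0 + X))\{b})))\{b} :: ·
  s3 = 0\{a,b} :: ·
  s4 = c.(rec X. b.(b.0\{a,b} + c.c.X + (a.(0 + X))\{b})) :: --c--▸ s5
  s5 = rec X. b.(b.0\{a,b} + c.c.X + (a.(0 + X))\{b}) :: --b--▸ s1
Reachable graph of Q (5 states):
  t0 = rec X. b.(b.0\{a,b} + c.c.X + (a.(0 + X))\{b}) :: --b--▸ t1
  t1 = b.0\{a,b} + c.c.(rec X. b.(b.0\{a,b} + c.c.X + (a.(0 + X))\{b})) + (a.(0 + (rec X. b.(b.0\{a,b} + c.c.X + (a.(0 + X))\{b}))))\{b} :: --a--▸ t2, --b--▸ t3, --c--▸ t4
  t2 = (0 + (rec X. b.(b.0\{a,b} + c.c.X + (a.(0 + X))\{b})))\{b} :: ·
  t3 = 0\{a,b} :: ·
  t4 = c.(rec X. b.(b.0\{a,b} + c.c.X + (a.(0 + X))\{b})) :: --c--▸ t0
Partition-refinement fixed point:
  B0 = {s0, s5, t0}
  B1 = {s1, t1}
  B2 = {s2, s3, t2, t3}
  B3 = {s4, t4}
s0 ∈ B0, t0 ∈ B0 → same block

bisimilar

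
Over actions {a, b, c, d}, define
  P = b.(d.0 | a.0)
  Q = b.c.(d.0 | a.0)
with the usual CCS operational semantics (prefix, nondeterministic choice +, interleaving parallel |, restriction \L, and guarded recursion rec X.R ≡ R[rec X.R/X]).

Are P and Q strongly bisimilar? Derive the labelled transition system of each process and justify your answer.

not bisimilar

P's transition system — 5 states:
  m0 = b.(d.0 | a.0) has moves -b-> m1
  m1 = d.0 | a.0 has moves -a-> m2, -d-> m3
  m2 = d.0 | 0 has moves -d-> m4
  m3 = 0 | a.0 has moves -a-> m4
  m4 = 0 | 0 has moves ∅
Q's transition system — 6 states:
  n0 = b.c.(d.0 | a.0) has moves -b-> n1
  n1 = c.(d.0 | a.0) has moves -c-> n2
  n2 = d.0 | a.0 has moves -a-> n3, -d-> n4
  n3 = d.0 | 0 has moves -d-> n5
  n4 = 0 | a.0 has moves -a-> n5
  n5 = 0 | 0 has moves ∅
Coarsest stable partition (strong bisimilarity classes):
  B0 = {m0}
  B1 = {m1, n2}
  B2 = {m3, n4}
  B3 = {m4, n5}
  B4 = {m2, n3}
  B5 = {n0}
  B6 = {n1}
m0 ∈ B0, n0 ∈ B5 → different blocks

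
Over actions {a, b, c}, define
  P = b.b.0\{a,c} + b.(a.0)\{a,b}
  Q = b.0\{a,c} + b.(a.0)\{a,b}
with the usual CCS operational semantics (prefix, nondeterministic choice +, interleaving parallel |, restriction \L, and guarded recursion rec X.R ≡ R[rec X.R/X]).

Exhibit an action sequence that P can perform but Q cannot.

Reachable graph of P (4 states):
  m0 = b.b.0\{a,c} + b.(a.0)\{a,b} has moves --b--▸ m1, --b--▸ m2
  m1 = (a.0)\{a,b} has moves deadlocked
  m2 = b.0\{a,c} has moves --b--▸ m3
  m3 = 0\{a,c} has moves deadlocked
Reachable graph of Q (3 states):
  n0 = b.0\{a,c} + b.(a.0)\{a,b} has moves --b--▸ n1, --b--▸ n2
  n1 = (a.0)\{a,b} has moves deadlocked
  n2 = 0\{a,c} has moves deadlocked
Run σ = ⟨bb⟩ on P: start {m0}
  step 1 (b): {m1, m2}
  step 2 (b): {m3}
  ✓ P
Run σ = ⟨bb⟩ on Q: start {n0}
  step 1 (b): {n1, n2}
  step 2 (b): ∅ (Q stuck)

bb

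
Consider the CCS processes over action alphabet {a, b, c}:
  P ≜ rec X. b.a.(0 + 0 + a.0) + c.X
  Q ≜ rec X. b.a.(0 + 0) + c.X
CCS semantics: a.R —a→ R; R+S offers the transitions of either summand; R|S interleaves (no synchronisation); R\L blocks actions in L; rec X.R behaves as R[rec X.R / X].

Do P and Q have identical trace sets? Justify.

traces(P) ≠ traces(Q) — witness ⟨baa⟩

Reachable graph of P (4 states):
  p0 = rec X. b.a.(0 + 0 + a.0) + c.X → ··b··> p1, ··c··> p0
  p1 = a.(0 + 0 + a.0) → ··a··> p2
  p2 = 0 + 0 + a.0 → ··a··> p3
  p3 = 0 → (no moves)
Reachable graph of Q (3 states):
  q0 = rec X. b.a.(0 + 0) + c.X → ··b··> q1, ··c··> q0
  q1 = a.(0 + 0) → ··a··> q2
  q2 = 0 + 0 → (no moves)
Executing baa from P (initial set {p0}):
  [1] b ⇒ {p1}
  [2] a ⇒ {p2}
  [3] a ⇒ {p3}
  ✓ P
Executing baa from Q (initial set {q0}):
  [1] b ⇒ {q1}
  [2] a ⇒ {q2}
  [3] a ⇒ ∅ (Q stuck)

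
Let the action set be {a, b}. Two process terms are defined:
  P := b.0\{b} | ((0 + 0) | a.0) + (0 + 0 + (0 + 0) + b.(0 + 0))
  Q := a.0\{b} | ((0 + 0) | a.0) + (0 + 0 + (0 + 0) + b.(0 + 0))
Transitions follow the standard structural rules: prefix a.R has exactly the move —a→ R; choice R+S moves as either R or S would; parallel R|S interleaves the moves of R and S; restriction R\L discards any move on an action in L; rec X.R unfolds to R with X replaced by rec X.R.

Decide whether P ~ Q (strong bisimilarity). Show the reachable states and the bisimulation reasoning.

P ≁ Q

LTS(P): 5 reachable states
  s0 = b.0\{b} | ((0 + 0) | a.0) + (0 + 0 + (0 + 0) + b.(0 + 0)) ⊢ -a-> s1, -b-> s2, -b-> s3
  s1 = b.0\{b} | ((0 + 0) | 0) ⊢ -b-> s4
  s2 = 0 + 0 ⊢ ∅
  s3 = 0\{b} | ((0 + 0) | a.0) ⊢ -a-> s4
  s4 = 0\{b} | ((0 + 0) | 0) ⊢ ∅
LTS(Q): 5 reachable states
  t0 = a.0\{b} | ((0 + 0) | a.0) + (0 + 0 + (0 + 0) + b.(0 + 0)) ⊢ -a-> t1, -a-> t2, -b-> t3
  t1 = 0\{b} | ((0 + 0) | a.0) ⊢ -a-> t4
  t2 = a.0\{b} | ((0 + 0) | 0) ⊢ -a-> t4
  t3 = 0 + 0 ⊢ ∅
  t4 = 0\{b} | ((0 + 0) | 0) ⊢ ∅
Bisimilarity quotient blocks:
  B0 = {s0}
  B1 = {s3, t1, t2}
  B2 = {s2, s4, t3, t4}
  B3 = {s1}
  B4 = {t0}
s0 ∈ B0, t0 ∈ B4 → different blocks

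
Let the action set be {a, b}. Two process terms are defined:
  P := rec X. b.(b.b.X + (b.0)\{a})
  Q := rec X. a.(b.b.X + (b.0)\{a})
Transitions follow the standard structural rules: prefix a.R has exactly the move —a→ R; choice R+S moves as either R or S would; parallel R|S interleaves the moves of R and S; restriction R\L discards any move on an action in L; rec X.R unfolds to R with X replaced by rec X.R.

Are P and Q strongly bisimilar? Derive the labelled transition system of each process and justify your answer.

not bisimilar

P's transition system — 4 states:
  p0 = rec X. b.(b.b.X + (b.0)\{a}) | -b-> p1
  p1 = b.b.(rec X. b.(b.b.X + (b.0)\{a})) + (b.0)\{a} | -b-> p2, -b-> p3
  p2 = 0\{a} | ∅
  p3 = b.(rec X. b.(b.b.X + (b.0)\{a})) | -b-> p0
Q's transition system — 4 states:
  q0 = rec X. a.(b.b.X + (b.0)\{a}) | -a-> q1
  q1 = b.b.(rec X. a.(b.b.X + (b.0)\{a})) + (b.0)\{a} | -b-> q2, -b-> q3
  q2 = 0\{a} | ∅
  q3 = b.(rec X. a.(b.b.X + (b.0)\{a})) | -b-> q0
Partition-refinement fixed point:
  B0 = {p0}
  B1 = {p1}
  B2 = {p2, q2}
  B3 = {p3}
  B4 = {q0}
  B5 = {q1}
  B6 = {q3}
p0 ∈ B0, q0 ∈ B4 → different blocks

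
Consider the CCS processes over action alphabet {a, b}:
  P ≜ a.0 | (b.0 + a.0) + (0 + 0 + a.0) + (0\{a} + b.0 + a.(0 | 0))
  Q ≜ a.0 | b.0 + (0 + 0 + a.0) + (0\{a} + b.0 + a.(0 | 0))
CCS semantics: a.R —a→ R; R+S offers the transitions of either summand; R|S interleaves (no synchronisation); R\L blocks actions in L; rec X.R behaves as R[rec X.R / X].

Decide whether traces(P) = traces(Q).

trace-distinct — witness ⟨aa⟩

P's transition system — 5 states:
  p0 = a.0 | (b.0 + a.0) + (0 + 0 + a.0) + (0\{a} + b.0 + a.(0 | 0)) → ··a··> p1, ··a··> p2, ··a··> p3, ··a··> p4, ··b··> p1, ··b··> p4
  p1 = 0 → ∅
  p2 = 0 | (b.0 + a.0) → ··a··> p3, ··b··> p3
  p3 = 0 | 0 → ∅
  p4 = a.0 | 0 → ··a··> p3
Q's transition system — 5 states:
  q0 = a.0 | b.0 + (0 + 0 + a.0) + (0\{a} + b.0 + a.(0 | 0)) → ··a··> q1, ··a··> q2, ··a··> q3, ··b··> q1, ··b··> q4
  q1 = 0 → ∅
  q2 = 0 | 0 → ∅
  q3 = 0 | b.0 → ··b··> q2
  q4 = a.0 | 0 → ··a··> q2
Trace ⟨aa⟩ through P, begin at {p0}:
  [1] a ⇒ {p1, p2, p3, p4}
  [2] a ⇒ {p3}
  — P admits the full trace.
Trace ⟨aa⟩ through Q, begin at {q0}:
  [1] a ⇒ {q1, q2, q3}
  [2] a ⇒ ∅  — Q cannot continue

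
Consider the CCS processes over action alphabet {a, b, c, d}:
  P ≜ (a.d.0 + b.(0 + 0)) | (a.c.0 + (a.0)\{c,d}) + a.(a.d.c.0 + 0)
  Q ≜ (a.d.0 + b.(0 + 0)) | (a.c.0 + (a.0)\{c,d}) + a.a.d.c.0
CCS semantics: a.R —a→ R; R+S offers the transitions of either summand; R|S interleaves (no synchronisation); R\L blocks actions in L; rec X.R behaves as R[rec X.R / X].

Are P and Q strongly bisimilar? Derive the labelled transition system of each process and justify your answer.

Reachable graph of P (20 states):
  p0 = (a.d.0 + b.(0 + 0)) | (a.c.0 + (a.0)\{c,d}) + a.(a.d.c.0 + 0) :: ··a··> p1, ··a··> p2, ··a··> p3, ··a··> p4, ··b··> p5
  p1 = (a.d.0 + b.(0 + 0)) | 0\{c,d} :: ··a··> p6, ··b··> p7
  p2 = (a.d.0 + b.(0 + 0)) | c.0 :: ··a··> p8, ··b··> p9, ··c··> p10
  p3 = a.d.c.0 + 0 :: ··a··> p11
  p4 = d.0 | (a.c.0 + (a.0)\{c,d}) :: ··a··> p6, ··a··> p8, ··d··> p12
  p5 = (0 + 0) | (a.c.0 + (a.0)\{c,d}) :: ··a··> p7, ··a··> p9
  p6 = d.0 | 0\{c,d} :: ··d··> p13
  p7 = (0 + 0) | 0\{c,d} :: (no moves)
  p8 = d.0 | c.0 :: ··c··> p14, ··d··> p15
  p9 = (0 + 0) | c.0 :: ··c··> p16
  p10 = (a.d.0 + b.(0 + 0)) | 0 :: ··a··> p14, ··b··> p16
  p11 = d.c.0 :: ··d··> p17
  p12 = 0 | (a.c.0 + (a.0)\{c,d}) :: ··a··> p13, ··a··> p15
  p13 = 0 | 0\{c,d} :: (no moves)
  p14 = d.0 | 0 :: ··d··> p18
  p15 = 0 | c.0 :: ··c··> p18
  p16 = (0 + 0) | 0 :: (no moves)
  p17 = c.0 :: ··c··> p19
  p18 = 0 | 0 :: (no moves)
  p19 = 0 :: (no moves)
Reachable graph of Q (20 states):
  q0 = (a.d.0 + b.(0 + 0)) | (a.c.0 + (a.0)\{c,d}) + a.a.d.c.0 :: ··a··> q1, ··a··> q2, ··a··> q3, ··a··> q4, ··b··> q5
  q1 = (a.d.0 + b.(0 + 0)) | 0\{c,d} :: ··a··> q6, ··b··> q7
  q2 = (a.d.0 + b.(0 + 0)) | c.0 :: ··a··> q8, ··b··> q9, ··c··> q10
  q3 = a.d.c.0 :: ··a··> q11
  q4 = d.0 | (a.c.0 + (a.0)\{c,d}) :: ··a··> q6, ··a··> q8, ··d··> q12
  q5 = (0 + 0) | (a.c.0 + (a.0)\{c,d}) :: ··a··> q7, ··a··> q9
  q6 = d.0 | 0\{c,d} :: ··d··> q13
  q7 = (0 + 0) | 0\{c,d} :: (no moves)
  q8 = d.0 | c.0 :: ··c··> q14, ··d··> q15
  q9 = (0 + 0) | c.0 :: ··c··> q16
  q10 = (a.d.0 + b.(0 + 0)) | 0 :: ··a··> q14, ··b··> q16
  q11 = d.c.0 :: ··d··> q17
  q12 = 0 | (a.c.0 + (a.0)\{c,d}) :: ··a··> q13, ··a··> q15
  q13 = 0 | 0\{c,d} :: (no moves)
  q14 = d.0 | 0 :: ··d··> q18
  q15 = 0 | c.0 :: ··c··> q18
  q16 = (0 + 0) | 0 :: (no moves)
  q17 = c.0 :: ··c··> q19
  q18 = 0 | 0 :: (no moves)
  q19 = 0 :: (no moves)
Partition-refinement fixed point:
  B0 = {p0, q0}
  B1 = {p4, q4}
  B2 = {p8, q8}
  B3 = {p14, p6, q14, q6}
  B4 = {p13, p16, p18, p19, p7, q13, q16, q18, q19, q7}
  B5 = {p15, p17, p9, q15, q17, q9}
  B6 = {p12, p5, q12, q5}
  B7 = {p2, q2}
  B8 = {p1, p10, q1, q10}
  B9 = {p3, q3}
  B10 = {p11, q11}
p0 ∈ B0, q0 ∈ B0 → same block

YES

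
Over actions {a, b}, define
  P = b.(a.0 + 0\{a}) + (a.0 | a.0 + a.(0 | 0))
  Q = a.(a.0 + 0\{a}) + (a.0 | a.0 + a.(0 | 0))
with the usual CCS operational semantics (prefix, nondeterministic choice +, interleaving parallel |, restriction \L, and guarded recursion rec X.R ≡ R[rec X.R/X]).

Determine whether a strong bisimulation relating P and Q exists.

P ≁ Q

Reachable graph of P (6 states):
  s0 = b.(a.0 + 0\{a}) + (a.0 | a.0 + a.(0 | 0)) :: -a-> s1, -a-> s2, -a-> s3, -b-> s4
  s1 = 0 | 0 :: ·
  s2 = 0 | a.0 :: -a-> s1
  s3 = a.0 | 0 :: -a-> s1
  s4 = a.0 + 0\{a} :: -a-> s5
  s5 = 0 :: ·
Reachable graph of Q (6 states):
  t0 = a.(a.0 + 0\{a}) + (a.0 | a.0 + a.(0 | 0)) :: -a-> t1, -a-> t2, -a-> t3, -a-> t4
  t1 = 0 | 0 :: ·
  t2 = 0 | a.0 :: -a-> t1
  t3 = a.0 + 0\{a} :: -a-> t5
  t4 = a.0 | 0 :: -a-> t1
  t5 = 0 :: ·
Coarsest stable partition (strong bisimilarity classes):
  B0 = {s0}
  B1 = {s1, s5, t1, t5}
  B2 = {s2, s3, s4, t2, t3, t4}
  B3 = {t0}
s0 ∈ B0, t0 ∈ B3 → different blocks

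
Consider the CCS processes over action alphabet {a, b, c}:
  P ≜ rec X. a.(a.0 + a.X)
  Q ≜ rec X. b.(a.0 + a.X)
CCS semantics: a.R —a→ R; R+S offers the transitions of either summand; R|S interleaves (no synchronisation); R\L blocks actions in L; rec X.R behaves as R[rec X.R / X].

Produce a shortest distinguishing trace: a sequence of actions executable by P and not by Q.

a

Reachable graph of P (3 states):
  u0 = rec X. a.(a.0 + a.X) → --a--▸ u1
  u1 = a.0 + a.(rec X. a.(a.0 + a.X)) → --a--▸ u0, --a--▸ u2
  u2 = 0 → deadlocked
Reachable graph of Q (3 states):
  v0 = rec X. b.(a.0 + a.X) → --b--▸ v1
  v1 = a.0 + a.(rec X. b.(a.0 + a.X)) → --a--▸ v0, --a--▸ v2
  v2 = 0 → deadlocked
Run σ = ⟨a⟩ on P: start {u0}
  after a @ step 1: {u1}
  P completes σ.
Run σ = ⟨a⟩ on Q: start {v0}
  after a @ step 1: ∅ (Q stuck)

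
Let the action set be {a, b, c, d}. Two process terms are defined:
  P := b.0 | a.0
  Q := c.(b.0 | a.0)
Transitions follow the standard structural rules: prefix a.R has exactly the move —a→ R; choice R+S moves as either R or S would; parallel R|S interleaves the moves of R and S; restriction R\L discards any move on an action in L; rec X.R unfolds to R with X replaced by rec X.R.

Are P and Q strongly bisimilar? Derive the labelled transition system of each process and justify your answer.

NO

Reachable graph of P (4 states):
  m0 = b.0 | a.0 | —a→ m1, —b→ m2
  m1 = b.0 | 0 | —b→ m3
  m2 = 0 | a.0 | —a→ m3
  m3 = 0 | 0 | deadlocked
Reachable graph of Q (5 states):
  n0 = c.(b.0 | a.0) | —c→ n1
  n1 = b.0 | a.0 | —a→ n2, —b→ n3
  n2 = b.0 | 0 | —b→ n4
  n3 = 0 | a.0 | —a→ n4
  n4 = 0 | 0 | deadlocked
Bisimilarity quotient blocks:
  B0 = {m0, n1}
  B1 = {m2, n3}
  B2 = {m3, n4}
  B3 = {m1, n2}
  B4 = {n0}
m0 ∈ B0, n0 ∈ B4 → different blocks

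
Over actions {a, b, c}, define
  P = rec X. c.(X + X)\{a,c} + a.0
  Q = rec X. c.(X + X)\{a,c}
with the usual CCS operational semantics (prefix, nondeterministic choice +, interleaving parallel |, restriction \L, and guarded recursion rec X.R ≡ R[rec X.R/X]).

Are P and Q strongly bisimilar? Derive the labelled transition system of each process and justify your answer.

P's transition system — 3 states:
  p0 = rec X. c.(X + X)\{a,c} + a.0 ⊢ -a-> p1, -c-> p2
  p1 = 0 ⊢ stopped
  p2 = ((rec X. c.(X + X)\{a,c} + a.0) + (rec X. c.(X + X)\{a,c} + a.0))\{a,c} ⊢ stopped
Q's transition system — 2 states:
  q0 = rec X. c.(X + X)\{a,c} ⊢ -c-> q1
  q1 = ((rec X. c.(X + X)\{a,c}) + (rec X. c.(X + X)\{a,c}))\{a,c} ⊢ stopped
Partition-refinement fixed point:
  B0 = {p0}
  B1 = {p1, p2, q1}
  B2 = {q0}
p0 ∈ B0, q0 ∈ B2 → different blocks

not bisimilar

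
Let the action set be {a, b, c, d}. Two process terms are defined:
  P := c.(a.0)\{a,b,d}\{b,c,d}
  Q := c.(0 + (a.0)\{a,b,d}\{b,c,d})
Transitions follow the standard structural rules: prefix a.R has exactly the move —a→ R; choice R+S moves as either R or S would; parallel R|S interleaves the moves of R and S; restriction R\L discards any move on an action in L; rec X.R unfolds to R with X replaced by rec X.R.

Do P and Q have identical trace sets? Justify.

trace-equivalent

LTS(P): 2 reachable states
  m0 = c.(a.0)\{a,b,d}\{b,c,d} → --c--▸ m1
  m1 = (a.0)\{a,b,d}\{b,c,d} → ∅
LTS(Q): 2 reachable states
  n0 = c.(0 + (a.0)\{a,b,d}\{b,c,d}) → --c--▸ n1
  n1 = 0 + (a.0)\{a,b,d}\{b,c,d} → ∅
Bisimilarity quotient blocks:
  B0 = {m0, n0}
  B1 = {m1, n1}
m0 ∈ B0, n0 ∈ B0 → same block
Bisimilar ⇒ trace-equivalent.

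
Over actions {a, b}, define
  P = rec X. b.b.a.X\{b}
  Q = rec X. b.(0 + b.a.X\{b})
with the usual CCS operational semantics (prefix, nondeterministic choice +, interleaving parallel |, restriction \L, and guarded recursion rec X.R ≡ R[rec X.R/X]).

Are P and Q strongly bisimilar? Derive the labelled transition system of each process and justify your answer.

P ~ Q

Reachable graph of P (4 states):
  p0 = rec X. b.b.a.X\{b} → —b→ p1
  p1 = b.a.(rec X. b.b.a.X\{b})\{b} → —b→ p2
  p2 = a.(rec X. b.b.a.X\{b})\{b} → —a→ p3
  p3 = (rec X. b.b.a.X\{b})\{b} → (no moves)
Reachable graph of Q (4 states):
  q0 = rec X. b.(0 + b.a.X\{b}) → —b→ q1
  q1 = 0 + b.a.(rec X. b.(0 + b.a.X\{b}))\{b} → —b→ q2
  q2 = a.(rec X. b.(0 + b.a.X\{b}))\{b} → —a→ q3
  q3 = (rec X. b.(0 + b.a.X\{b}))\{b} → (no moves)
Partition-refinement fixed point:
  B0 = {p0, q0}
  B1 = {p1, q1}
  B2 = {p2, q2}
  B3 = {p3, q3}
p0 ∈ B0, q0 ∈ B0 → same block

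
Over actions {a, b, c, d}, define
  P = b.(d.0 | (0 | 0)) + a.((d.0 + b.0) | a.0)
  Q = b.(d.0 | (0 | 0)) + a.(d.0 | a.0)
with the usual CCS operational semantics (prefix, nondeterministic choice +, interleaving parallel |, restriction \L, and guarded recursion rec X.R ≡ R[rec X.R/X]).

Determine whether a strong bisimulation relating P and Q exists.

NO

P's transition system — 7 states:
  u0 = b.(d.0 | (0 | 0)) + a.((d.0 + b.0) | a.0) → --a--▸ u1, --b--▸ u2
  u1 = (d.0 + b.0) | a.0 → --a--▸ u3, --b--▸ u4, --d--▸ u4
  u2 = d.0 | (0 | 0) → --d--▸ u5
  u3 = (d.0 + b.0) | 0 → --b--▸ u6, --d--▸ u6
  u4 = 0 | a.0 → --a--▸ u6
  u5 = 0 | (0 | 0) → (no moves)
  u6 = 0 | 0 → (no moves)
Q's transition system — 7 states:
  v0 = b.(d.0 | (0 | 0)) + a.(d.0 | a.0) → --a--▸ v1, --b--▸ v2
  v1 = d.0 | a.0 → --a--▸ v3, --d--▸ v4
  v2 = d.0 | (0 | 0) → --d--▸ v5
  v3 = d.0 | 0 → --d--▸ v6
  v4 = 0 | a.0 → --a--▸ v6
  v5 = 0 | (0 | 0) → (no moves)
  v6 = 0 | 0 → (no moves)
Partition-refinement fixed point:
  B0 = {u0}
  B1 = {u2, v2, v3}
  B2 = {u5, u6, v5, v6}
  B3 = {u1}
  B4 = {u3}
  B5 = {u4, v4}
  B6 = {v0}
  B7 = {v1}
u0 ∈ B0, v0 ∈ B6 → different blocks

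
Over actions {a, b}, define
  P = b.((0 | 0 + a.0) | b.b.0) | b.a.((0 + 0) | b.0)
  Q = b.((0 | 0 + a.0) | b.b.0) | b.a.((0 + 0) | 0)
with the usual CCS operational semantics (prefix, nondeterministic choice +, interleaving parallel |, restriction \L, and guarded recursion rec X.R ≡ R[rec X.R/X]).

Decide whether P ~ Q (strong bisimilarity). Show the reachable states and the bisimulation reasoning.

not bisimilar

LTS(P): 28 reachable states
  p0 = b.((0 | 0 + a.0) | b.b.0) | b.a.((0 + 0) | b.0) → -b-> p1, -b-> p2
  p1 = (0 | 0 + a.0) | b.b.0 | b.a.((0 + 0) | b.0) → -a-> p3, -b-> p4, -b-> p5
  p2 = b.((0 | 0 + a.0) | b.b.0) | a.((0 + 0) | b.0) → -a-> p6, -b-> p5
  p3 = 0 | b.b.0 | b.a.((0 + 0) | b.0) → -b-> p7, -b-> p8
  p4 = (0 | 0 + a.0) | b.0 | b.a.((0 + 0) | b.0) → -a-> p7, -b-> p10, -b-> p9
  p5 = (0 | 0 + a.0) | b.b.0 | a.((0 + 0) | b.0) → -a-> p11, -a-> p8, -b-> p10
  p6 = b.((0 | 0 + a.0) | b.b.0) | ((0 + 0) | b.0) → -b-> p11, -b-> p12
  p7 = 0 | b.0 | b.a.((0 + 0) | b.0) → -b-> p13, -b-> p14
  p8 = 0 | b.b.0 | a.((0 + 0) | b.0) → -a-> p15, -b-> p14
  p9 = (0 | 0 + a.0) | 0 | b.a.((0 + 0) | b.0) → -a-> p13, -b-> p16
  p10 = (0 | 0 + a.0) | b.0 | a.((0 + 0) | b.0) → -a-> p14, -a-> p17, -b-> p16
  p11 = (0 | 0 + a.0) | b.b.0 | ((0 + 0) | b.0) → -a-> p15, -b-> p17, -b-> p18
  p12 = b.((0 | 0 + a.0) | b.b.0) | ((0 + 0) | 0) → -b-> p18
  p13 = 0 | 0 | b.a.((0 + 0) | b.0) → -b-> p19
  p14 = 0 | b.0 | a.((0 + 0) | b.0) → -a-> p20, -b-> p19
  p15 = 0 | b.b.0 | ((0 + 0) | b.0) → -b-> p20, -b-> p21
  p16 = (0 | 0 + a.0) | 0 | a.((0 + 0) | b.0) → -a-> p19, -a-> p22
  p17 = (0 | 0 + a.0) | b.0 | ((0 + 0) | b.0) → -a-> p20, -b-> p22, -b-> p23
  p18 = (0 | 0 + a.0) | b.b.0 | ((0 + 0) | 0) → -a-> p21, -b-> p23
  p19 = 0 | 0 | a.((0 + 0) | b.0) → -a-> p24
  p20 = 0 | b.0 | ((0 + 0) | b.0) → -b-> p24, -b-> p25
  p21 = 0 | b.b.0 | ((0 + 0) | 0) → -b-> p25
  p22 = (0 | 0 + a.0) | 0 | ((0 + 0) | b.0) → -a-> p24, -b-> p26
  p23 = (0 | 0 + a.0) | b.0 | ((0 + 0) | 0) → -a-> p25, -b-> p26
  p24 = 0 | 0 | ((0 + 0) | b.0) → -b-> p27
  p25 = 0 | b.0 | ((0 + 0) | 0) → -b-> p27
  p26 = (0 | 0 + a.0) | 0 | ((0 + 0) | 0) → -a-> p27
  p27 = 0 | 0 | ((0 + 0) | 0) → deadlocked
LTS(Q): 21 reachable states
  q0 = b.((0 | 0 + a.0) | b.b.0) | b.a.((0 + 0) | 0) → -b-> q1, -b-> q2
  q1 = (0 | 0 + a.0) | b.b.0 | b.a.((0 + 0) | 0) → -a-> q3, -b-> q4, -b-> q5
  q2 = b.((0 | 0 + a.0) | b.b.0) | a.((0 + 0) | 0) → -a-> q6, -b-> q5
  q3 = 0 | b.b.0 | b.a.((0 + 0) | 0) → -b-> q7, -b-> q8
  q4 = (0 | 0 + a.0) | b.0 | b.a.((0 + 0) | 0) → -a-> q7, -b-> q10, -b-> q9
  q5 = (0 | 0 + a.0) | b.b.0 | a.((0 + 0) | 0) → -a-> q11, -a-> q8, -b-> q10
  q6 = b.((0 | 0 + a.0) | b.b.0) | ((0 + 0) | 0) → -b-> q11
  q7 = 0 | b.0 | b.a.((0 + 0) | 0) → -b-> q12, -b-> q13
  q8 = 0 | b.b.0 | a.((0 + 0) | 0) → -a-> q14, -b-> q13
  q9 = (0 | 0 + a.0) | 0 | b.a.((0 + 0) | 0) → -a-> q12, -b-> q15
  q10 = (0 | 0 + a.0) | b.0 | a.((0 + 0) | 0) → -a-> q13, -a-> q16, -b-> q15
  q11 = (0 | 0 + a.0) | b.b.0 | ((0 + 0) | 0) → -a-> q14, -b-> q16
  q12 = 0 | 0 | b.a.((0 + 0) | 0) → -b-> q17
  q13 = 0 | b.0 | a.((0 + 0) | 0) → -a-> q18, -b-> q17
  q14 = 0 | b.b.0 | ((0 + 0) | 0) → -b-> q18
  q15 = (0 | 0 + a.0) | 0 | a.((0 + 0) | 0) → -a-> q17, -a-> q19
  q16 = (0 | 0 + a.0) | b.0 | ((0 + 0) | 0) → -a-> q18, -b-> q19
  q17 = 0 | 0 | a.((0 + 0) | 0) → -a-> q20
  q18 = 0 | b.0 | ((0 + 0) | 0) → -b-> q20
  q19 = (0 | 0 + a.0) | 0 | ((0 + 0) | 0) → -a-> q20
  q20 = 0 | 0 | ((0 + 0) | 0) → deadlocked
Partition-refinement fixed point:
  B0 = {p0}
  B1 = {p1}
  B2 = {p5}
  B3 = {p10}
  B4 = {p14}
  B5 = {p20, p21, q14}
  B6 = {p24, p25, q18}
  B7 = {p27, q20}
  B8 = {p19}
  B9 = {p17, p18, q11, q8}
  B10 = {p22, p23, q13, q16}
  B11 = {p26, q17, q19}
  B12 = {p16}
  B13 = {p8}
  B14 = {p15}
  B15 = {p11}
  B16 = {p4}
  B17 = {p7}
  B18 = {p13}
  B19 = {p9}
  B20 = {p3}
  B21 = {p2}
  B22 = {p6}
  B23 = {p12, q6}
  B24 = {q0}
  B25 = {q1}
  B26 = {q3}
  B27 = {q7}
  B28 = {q12}
  B29 = {q4}
  B30 = {q10}
  B31 = {q15}
  B32 = {q9}
  B33 = {q5}
  B34 = {q2}
p0 ∈ B0, q0 ∈ B24 → different blocks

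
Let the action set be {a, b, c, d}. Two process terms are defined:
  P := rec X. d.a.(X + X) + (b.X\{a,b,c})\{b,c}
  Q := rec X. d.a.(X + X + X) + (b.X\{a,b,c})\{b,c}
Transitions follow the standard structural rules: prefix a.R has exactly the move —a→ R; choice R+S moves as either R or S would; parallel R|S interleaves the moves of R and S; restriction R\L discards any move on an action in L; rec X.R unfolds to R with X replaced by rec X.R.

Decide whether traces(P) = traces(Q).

LTS(P): 3 reachable states
  u0 = rec X. d.a.(X + X) + (b.X\{a,b,c})\{b,c} → —d→ u1
  u1 = a.((rec X. d.a.(X + X) + (b.X\{a,b,c})\{b,c}) + (rec X. d.a.(X + X) + (b.X\{a,b,c})\{b,c})) → —a→ u2
  u2 = (rec X. d.a.(X + X) + (b.X\{a,b,c})\{b,c}) + (rec X. d.a.(X + X) + (b.X\{a,b,c})\{b,c}) → —d→ u1
LTS(Q): 3 reachable states
  v0 = rec X. d.a.(X + X + X) + (b.X\{a,b,c})\{b,c} → —d→ v1
  v1 = a.((rec X. d.a.(X + X + X) + (b.X\{a,b,c})\{b,c}) + (rec X. d.a.(X + X + X) + (b.X\{a,b,c})\{b,c}) + (rec X. d.a.(X + X + X) + (b.X\{a,b,c})\{b,c})) → —a→ v2
  v2 = (rec X. d.a.(X + X + X) + (b.X\{a,b,c})\{b,c}) + (rec X. d.a.(X + X + X) + (b.X\{a,b,c})\{b,c}) + (rec X. d.a.(X + X + X) + (b.X\{a,b,c})\{b,c}) → —d→ v1
Coarsest stable partition (strong bisimilarity classes):
  B0 = {u0, u2, v0, v2}
  B1 = {u1, v1}
u0 ∈ B0, v0 ∈ B0 → same block
Bisimilar ⇒ trace-equivalent.

trace-equivalent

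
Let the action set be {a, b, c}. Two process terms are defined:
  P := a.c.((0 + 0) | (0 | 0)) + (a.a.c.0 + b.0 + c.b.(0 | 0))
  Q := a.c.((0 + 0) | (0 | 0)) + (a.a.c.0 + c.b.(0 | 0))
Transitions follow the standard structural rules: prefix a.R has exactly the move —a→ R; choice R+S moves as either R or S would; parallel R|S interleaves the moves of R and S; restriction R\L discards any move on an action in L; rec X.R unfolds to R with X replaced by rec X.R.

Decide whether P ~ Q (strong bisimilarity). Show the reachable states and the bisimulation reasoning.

LTS(P): 8 reachable states
  m0 = a.c.((0 + 0) | (0 | 0)) + (a.a.c.0 + b.0 + c.b.(0 | 0)) | —a→ m1, —a→ m2, —b→ m3, —c→ m4
  m1 = a.c.0 | —a→ m5
  m2 = c.((0 + 0) | (0 | 0)) | —c→ m6
  m3 = 0 | (no moves)
  m4 = b.(0 | 0) | —b→ m7
  m5 = c.0 | —c→ m3
  m6 = (0 + 0) | (0 | 0) | (no moves)
  m7 = 0 | 0 | (no moves)
LTS(Q): 8 reachable states
  n0 = a.c.((0 + 0) | (0 | 0)) + (a.a.c.0 + c.b.(0 | 0)) | —a→ n1, —a→ n2, —c→ n3
  n1 = a.c.0 | —a→ n4
  n2 = c.((0 + 0) | (0 | 0)) | —c→ n5
  n3 = b.(0 | 0) | —b→ n6
  n4 = c.0 | —c→ n7
  n5 = (0 + 0) | (0 | 0) | (no moves)
  n6 = 0 | 0 | (no moves)
  n7 = 0 | (no moves)
Bisimilarity quotient blocks:
  B0 = {m0}
  B1 = {m4, n3}
  B2 = {m3, m6, m7, n5, n6, n7}
  B3 = {m2, m5, n2, n4}
  B4 = {m1, n1}
  B5 = {n0}
m0 ∈ B0, n0 ∈ B5 → different blocks

P ≁ Q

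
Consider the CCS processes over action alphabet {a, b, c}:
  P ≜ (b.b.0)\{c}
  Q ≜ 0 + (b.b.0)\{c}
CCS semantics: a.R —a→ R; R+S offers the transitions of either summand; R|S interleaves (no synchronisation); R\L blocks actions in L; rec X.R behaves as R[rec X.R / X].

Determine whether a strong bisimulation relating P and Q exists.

P's transition system — 3 states:
  u0 = (b.b.0)\{c} → -b-> u1
  u1 = (b.0)\{c} → -b-> u2
  u2 = 0\{c} → (no moves)
Q's transition system — 3 states:
  v0 = 0 + (b.b.0)\{c} → -b-> v1
  v1 = (b.0)\{c} → -b-> v2
  v2 = 0\{c} → (no moves)
Partition-refinement fixed point:
  B0 = {u0, v0}
  B1 = {u1, v1}
  B2 = {u2, v2}
u0 ∈ B0, v0 ∈ B0 → same block

bisimilar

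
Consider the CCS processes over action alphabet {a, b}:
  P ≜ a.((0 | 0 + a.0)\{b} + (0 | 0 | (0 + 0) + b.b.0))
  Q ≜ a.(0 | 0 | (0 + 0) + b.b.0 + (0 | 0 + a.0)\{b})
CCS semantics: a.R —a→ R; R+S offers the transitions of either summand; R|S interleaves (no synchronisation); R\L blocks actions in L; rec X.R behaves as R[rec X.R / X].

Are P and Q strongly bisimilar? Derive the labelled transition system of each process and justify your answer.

bisimilar

LTS(P): 5 reachable states
  p0 = a.((0 | 0 + a.0)\{b} + (0 | 0 | (0 + 0) + b.b.0)) → -a-> p1
  p1 = (0 | 0 + a.0)\{b} + (0 | 0 | (0 + 0) + b.b.0) → -a-> p2, -b-> p3
  p2 = 0\{b} → deadlocked
  p3 = b.0 → -b-> p4
  p4 = 0 → deadlocked
LTS(Q): 5 reachable states
  q0 = a.(0 | 0 | (0 + 0) + b.b.0 + (0 | 0 + a.0)\{b}) → -a-> q1
  q1 = 0 | 0 | (0 + 0) + b.b.0 + (0 | 0 + a.0)\{b} → -a-> q2, -b-> q3
  q2 = 0\{b} → deadlocked
  q3 = b.0 → -b-> q4
  q4 = 0 → deadlocked
Partition-refinement fixed point:
  B0 = {p0, q0}
  B1 = {p1, q1}
  B2 = {p2, p4, q2, q4}
  B3 = {p3, q3}
p0 ∈ B0, q0 ∈ B0 → same block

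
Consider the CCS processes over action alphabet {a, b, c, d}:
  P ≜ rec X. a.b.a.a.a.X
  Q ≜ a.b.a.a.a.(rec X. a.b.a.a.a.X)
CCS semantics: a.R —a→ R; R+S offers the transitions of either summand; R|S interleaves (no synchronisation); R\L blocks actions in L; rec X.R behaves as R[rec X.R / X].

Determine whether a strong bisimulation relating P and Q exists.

bisimilar

P's transition system — 5 states:
  m0 = rec X. a.b.a.a.a.X ⊢ -a-> m1
  m1 = b.a.a.a.(rec X. a.b.a.a.a.X) ⊢ -b-> m2
  m2 = a.a.a.(rec X. a.b.a.a.a.X) ⊢ -a-> m3
  m3 = a.a.(rec X. a.b.a.a.a.X) ⊢ -a-> m4
  m4 = a.(rec X. a.b.a.a.a.X) ⊢ -a-> m0
Q's transition system — 6 states:
  n0 = a.b.a.a.a.(rec X. a.b.a.a.a.X) ⊢ -a-> n1
  n1 = b.a.a.a.(rec X. a.b.a.a.a.X) ⊢ -b-> n2
  n2 = a.a.a.(rec X. a.b.a.a.a.X) ⊢ -a-> n3
  n3 = a.a.(rec X. a.b.a.a.a.X) ⊢ -a-> n4
  n4 = a.(rec X. a.b.a.a.a.X) ⊢ -a-> n5
  n5 = rec X. a.b.a.a.a.X ⊢ -a-> n1
Partition-refinement fixed point:
  B0 = {m0, n0, n5}
  B1 = {m1, n1}
  B2 = {m2, n2}
  B3 = {m3, n3}
  B4 = {m4, n4}
m0 ∈ B0, n0 ∈ B0 → same block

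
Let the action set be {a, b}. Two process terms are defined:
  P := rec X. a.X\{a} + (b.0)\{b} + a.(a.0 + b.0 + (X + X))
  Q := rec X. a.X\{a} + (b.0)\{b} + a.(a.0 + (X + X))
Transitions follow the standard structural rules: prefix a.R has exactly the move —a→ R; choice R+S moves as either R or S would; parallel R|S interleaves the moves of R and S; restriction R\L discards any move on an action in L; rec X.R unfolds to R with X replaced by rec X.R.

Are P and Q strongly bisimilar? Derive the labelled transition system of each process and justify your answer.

P's transition system — 4 states:
  p0 = rec X. a.X\{a} + (b.0)\{b} + a.(a.0 + b.0 + (X + X)) ⊢ --a--▸ p1, --a--▸ p2
  p1 = (rec X. a.X\{a} + (b.0)\{b} + a.(a.0 + b.0 + (X + X)))\{a} ⊢ (no moves)
  p2 = a.0 + b.0 + ((rec X. a.X\{a} + (b.0)\{b} + a.(a.0 + b.0 + (X + X))) + (rec X. a.X\{a} + (b.0)\{b} + a.(a.0 + b.0 + (X + X)))) ⊢ --a--▸ p1, --a--▸ p2, --a--▸ p3, --b--▸ p3
  p3 = 0 ⊢ (no moves)
Q's transition system — 4 states:
  q0 = rec X. a.X\{a} + (b.0)\{b} + a.(a.0 + (X + X)) ⊢ --a--▸ q1, --a--▸ q2
  q1 = (rec X. a.X\{a} + (b.0)\{b} + a.(a.0 + (X + X)))\{a} ⊢ (no moves)
  q2 = a.0 + ((rec X. a.X\{a} + (b.0)\{b} + a.(a.0 + (X + X))) + (rec X. a.X\{a} + (b.0)\{b} + a.(a.0 + (X + X)))) ⊢ --a--▸ q1, --a--▸ q2, --a--▸ q3
  q3 = 0 ⊢ (no moves)
Coarsest stable partition (strong bisimilarity classes):
  B0 = {p0}
  B1 = {p2}
  B2 = {p1, p3, q1, q3}
  B3 = {q0, q2}
p0 ∈ B0, q0 ∈ B3 → different blocks

NO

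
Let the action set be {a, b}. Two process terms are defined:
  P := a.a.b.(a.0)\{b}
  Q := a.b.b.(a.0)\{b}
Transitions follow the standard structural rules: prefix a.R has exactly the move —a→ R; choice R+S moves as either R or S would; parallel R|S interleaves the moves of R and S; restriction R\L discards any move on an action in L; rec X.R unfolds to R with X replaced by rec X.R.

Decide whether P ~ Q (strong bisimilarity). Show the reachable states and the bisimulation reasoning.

NO

Reachable graph of P (5 states):
  p0 = a.a.b.(a.0)\{b} | --a--▸ p1
  p1 = a.b.(a.0)\{b} | --a--▸ p2
  p2 = b.(a.0)\{b} | --b--▸ p3
  p3 = (a.0)\{b} | --a--▸ p4
  p4 = 0\{b} | (no moves)
Reachable graph of Q (5 states):
  q0 = a.b.b.(a.0)\{b} | --a--▸ q1
  q1 = b.b.(a.0)\{b} | --b--▸ q2
  q2 = b.(a.0)\{b} | --b--▸ q3
  q3 = (a.0)\{b} | --a--▸ q4
  q4 = 0\{b} | (no moves)
Partition-refinement fixed point:
  B0 = {p0}
  B1 = {p1}
  B2 = {p2, q2}
  B3 = {p3, q3}
  B4 = {p4, q4}
  B5 = {q0}
  B6 = {q1}
p0 ∈ B0, q0 ∈ B5 → different blocks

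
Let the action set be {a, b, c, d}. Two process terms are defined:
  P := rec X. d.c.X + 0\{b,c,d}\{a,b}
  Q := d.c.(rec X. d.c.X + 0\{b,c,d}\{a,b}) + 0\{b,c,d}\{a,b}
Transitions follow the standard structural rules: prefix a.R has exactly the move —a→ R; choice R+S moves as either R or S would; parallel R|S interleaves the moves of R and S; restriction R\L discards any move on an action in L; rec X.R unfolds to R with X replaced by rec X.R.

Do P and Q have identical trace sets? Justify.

traces(P) = traces(Q)

Reachable graph of P (2 states):
  s0 = rec X. d.c.X + 0\{b,c,d}\{a,b} → =d=> s1
  s1 = c.(rec X. d.c.X + 0\{b,c,d}\{a,b}) → =c=> s0
Reachable graph of Q (3 states):
  t0 = d.c.(rec X. d.c.X + 0\{b,c,d}\{a,b}) + 0\{b,c,d}\{a,b} → =d=> t1
  t1 = c.(rec X. d.c.X + 0\{b,c,d}\{a,b}) → =c=> t2
  t2 = rec X. d.c.X + 0\{b,c,d}\{a,b} → =d=> t1
Partition-refinement fixed point:
  B0 = {s0, t0, t2}
  B1 = {s1, t1}
s0 ∈ B0, t0 ∈ B0 → same block
Bisimilar ⇒ trace-equivalent.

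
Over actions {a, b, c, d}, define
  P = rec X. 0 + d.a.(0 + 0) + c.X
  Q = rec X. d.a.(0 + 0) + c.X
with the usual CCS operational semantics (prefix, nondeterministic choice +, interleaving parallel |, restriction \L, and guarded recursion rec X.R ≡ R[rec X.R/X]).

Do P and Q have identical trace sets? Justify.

LTS(P): 3 reachable states
  m0 = rec X. 0 + d.a.(0 + 0) + c.X ⊢ —c→ m0, —d→ m1
  m1 = a.(0 + 0) ⊢ —a→ m2
  m2 = 0 + 0 ⊢ ∅
LTS(Q): 3 reachable states
  n0 = rec X. d.a.(0 + 0) + c.X ⊢ —c→ n0, —d→ n1
  n1 = a.(0 + 0) ⊢ —a→ n2
  n2 = 0 + 0 ⊢ ∅
Partition-refinement fixed point:
  B0 = {m0, n0}
  B1 = {m1, n1}
  B2 = {m2, n2}
m0 ∈ B0, n0 ∈ B0 → same block
Bisimilar ⇒ trace-equivalent.

traces(P) = traces(Q)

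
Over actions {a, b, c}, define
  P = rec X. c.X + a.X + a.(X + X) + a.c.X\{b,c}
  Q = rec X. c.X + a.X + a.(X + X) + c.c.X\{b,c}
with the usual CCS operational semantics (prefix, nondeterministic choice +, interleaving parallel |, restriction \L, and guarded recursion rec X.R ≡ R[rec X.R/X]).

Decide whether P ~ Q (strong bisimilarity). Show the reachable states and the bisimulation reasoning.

not bisimilar

LTS(P): 6 reachable states
  s0 = rec X. c.X + a.X + a.(X + X) + a.c.X\{b,c} ⊢ -a-> s0, -a-> s1, -a-> s2, -c-> s0
  s1 = (rec X. c.X + a.X + a.(X + X) + a.c.X\{b,c}) + (rec X. c.X + a.X + a.(X + X) + a.c.X\{b,c}) ⊢ -a-> s0, -a-> s1, -a-> s2, -c-> s0
  s2 = c.(rec X. c.X + a.X + a.(X + X) + a.c.X\{b,c})\{b,c} ⊢ -c-> s3
  s3 = (rec X. c.X + a.X + a.(X + X) + a.c.X\{b,c})\{b,c} ⊢ -a-> s3, -a-> s4, -a-> s5
  s4 = ((rec X. c.X + a.X + a.(X + X) + a.c.X\{b,c}) + (rec X. c.X + a.X + a.(X + X) + a.c.X\{b,c}))\{b,c} ⊢ -a-> s3, -a-> s4, -a-> s5
  s5 = (c.(rec X. c.X + a.X + a.(X + X) + a.c.X\{b,c})\{b,c})\{b,c} ⊢ ·
LTS(Q): 5 reachable states
  t0 = rec X. c.X + a.X + a.(X + X) + c.c.X\{b,c} ⊢ -a-> t0, -a-> t1, -c-> t0, -c-> t2
  t1 = (rec X. c.X + a.X + a.(X + X) + c.c.X\{b,c}) + (rec X. c.X + a.X + a.(X + X) + c.c.X\{b,c}) ⊢ -a-> t0, -a-> t1, -c-> t0, -c-> t2
  t2 = c.(rec X. c.X + a.X + a.(X + X) + c.c.X\{b,c})\{b,c} ⊢ -c-> t3
  t3 = (rec X. c.X + a.X + a.(X + X) + c.c.X\{b,c})\{b,c} ⊢ -a-> t3, -a-> t4
  t4 = ((rec X. c.X + a.X + a.(X + X) + c.c.X\{b,c}) + (rec X. c.X + a.X + a.(X + X) + c.c.X\{b,c}))\{b,c} ⊢ -a-> t3, -a-> t4
Partition-refinement fixed point:
  B0 = {s0, s1}
  B1 = {s2}
  B2 = {s3, s4}
  B3 = {s5}
  B4 = {t0, t1}
  B5 = {t2}
  B6 = {t3, t4}
s0 ∈ B0, t0 ∈ B4 → different blocks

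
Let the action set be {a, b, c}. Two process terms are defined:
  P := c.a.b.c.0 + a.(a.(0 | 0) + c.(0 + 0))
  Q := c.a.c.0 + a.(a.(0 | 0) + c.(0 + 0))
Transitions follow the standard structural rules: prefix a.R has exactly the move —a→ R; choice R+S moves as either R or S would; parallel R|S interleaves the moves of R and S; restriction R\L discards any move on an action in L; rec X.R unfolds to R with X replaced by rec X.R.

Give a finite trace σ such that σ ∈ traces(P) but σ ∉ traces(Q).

LTS(P): 8 reachable states
  s0 = c.a.b.c.0 + a.(a.(0 | 0) + c.(0 + 0)) ⊢ --a--▸ s1, --c--▸ s2
  s1 = a.(0 | 0) + c.(0 + 0) ⊢ --a--▸ s3, --c--▸ s4
  s2 = a.b.c.0 ⊢ --a--▸ s5
  s3 = 0 | 0 ⊢ deadlocked
  s4 = 0 + 0 ⊢ deadlocked
  s5 = b.c.0 ⊢ --b--▸ s6
  s6 = c.0 ⊢ --c--▸ s7
  s7 = 0 ⊢ deadlocked
LTS(Q): 7 reachable states
  t0 = c.a.c.0 + a.(a.(0 | 0) + c.(0 + 0)) ⊢ --a--▸ t1, --c--▸ t2
  t1 = a.(0 | 0) + c.(0 + 0) ⊢ --a--▸ t3, --c--▸ t4
  t2 = a.c.0 ⊢ --a--▸ t5
  t3 = 0 | 0 ⊢ deadlocked
  t4 = 0 + 0 ⊢ deadlocked
  t5 = c.0 ⊢ --c--▸ t6
  t6 = 0 ⊢ deadlocked
Trace ⟨cab⟩ through P, begin at {s0}:
  after c @ step 1: {s2}
  after a @ step 2: {s5}
  after b @ step 3: {s6}
  P completes σ.
Trace ⟨cab⟩ through Q, begin at {t0}:
  after c @ step 1: {t2}
  after a @ step 2: {t5}
  after b @ step 3: ∅ (Q stuck)

cab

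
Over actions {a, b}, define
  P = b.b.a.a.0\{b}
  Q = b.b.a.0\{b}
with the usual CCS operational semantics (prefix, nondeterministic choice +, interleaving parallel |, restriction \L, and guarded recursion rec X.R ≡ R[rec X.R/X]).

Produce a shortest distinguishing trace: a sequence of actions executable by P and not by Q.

bbaa

Reachable graph of P (5 states):
  s0 = b.b.a.a.0\{b} has moves -b-> s1
  s1 = b.a.a.0\{b} has moves -b-> s2
  s2 = a.a.0\{b} has moves -a-> s3
  s3 = a.0\{b} has moves -a-> s4
  s4 = 0\{b} has moves ·
Reachable graph of Q (4 states):
  t0 = b.b.a.0\{b} has moves -b-> t1
  t1 = b.a.0\{b} has moves -b-> t2
  t2 = a.0\{b} has moves -a-> t3
  t3 = 0\{b} has moves ·
Run σ = ⟨bbaa⟩ on P: start {s0}
  [1] b ⇒ {s1}
  [2] b ⇒ {s2}
  [3] a ⇒ {s3}
  [4] a ⇒ {s4}
  — P admits the full trace.
Run σ = ⟨bbaa⟩ on Q: start {t0}
  [1] b ⇒ {t1}
  [2] b ⇒ {t2}
  [3] a ⇒ {t3}
  [4] a ⇒ no successor for Q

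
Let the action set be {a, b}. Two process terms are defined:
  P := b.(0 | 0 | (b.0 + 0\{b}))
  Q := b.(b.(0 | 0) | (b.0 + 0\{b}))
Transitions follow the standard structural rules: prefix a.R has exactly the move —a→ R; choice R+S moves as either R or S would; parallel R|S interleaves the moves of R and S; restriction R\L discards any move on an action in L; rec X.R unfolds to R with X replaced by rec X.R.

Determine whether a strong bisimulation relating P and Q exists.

P ≁ Q

Reachable graph of P (3 states):
  p0 = b.(0 | 0 | (b.0 + 0\{b})) → -b-> p1
  p1 = 0 | 0 | (b.0 + 0\{b}) → -b-> p2
  p2 = 0 | 0 | 0 → deadlocked
Reachable graph of Q (5 states):
  q0 = b.(b.(0 | 0) | (b.0 + 0\{b})) → -b-> q1
  q1 = b.(0 | 0) | (b.0 + 0\{b}) → -b-> q2, -b-> q3
  q2 = 0 | 0 | (b.0 + 0\{b}) → -b-> q4
  q3 = b.(0 | 0) | 0 → -b-> q4
  q4 = 0 | 0 | 0 → deadlocked
Coarsest stable partition (strong bisimilarity classes):
  B0 = {p0, q1}
  B1 = {p1, q2, q3}
  B2 = {p2, q4}
  B3 = {q0}
p0 ∈ B0, q0 ∈ B3 → different blocks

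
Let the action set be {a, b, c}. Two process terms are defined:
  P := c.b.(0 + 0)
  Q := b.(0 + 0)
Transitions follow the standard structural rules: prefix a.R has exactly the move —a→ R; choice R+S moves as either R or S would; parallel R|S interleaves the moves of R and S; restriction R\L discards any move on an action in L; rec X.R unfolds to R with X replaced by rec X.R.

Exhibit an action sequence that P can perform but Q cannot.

c

LTS(P): 3 reachable states
  p0 = c.b.(0 + 0) has moves ··c··> p1
  p1 = b.(0 + 0) has moves ··b··> p2
  p2 = 0 + 0 has moves (no moves)
LTS(Q): 2 reachable states
  q0 = b.(0 + 0) has moves ··b··> q1
  q1 = 0 + 0 has moves (no moves)
Trace ⟨c⟩ through P, begin at {p0}:
  after c @ step 1: {p1}
  ✓ P
Trace ⟨c⟩ through Q, begin at {q0}:
  after c @ step 1: ∅ (Q stuck)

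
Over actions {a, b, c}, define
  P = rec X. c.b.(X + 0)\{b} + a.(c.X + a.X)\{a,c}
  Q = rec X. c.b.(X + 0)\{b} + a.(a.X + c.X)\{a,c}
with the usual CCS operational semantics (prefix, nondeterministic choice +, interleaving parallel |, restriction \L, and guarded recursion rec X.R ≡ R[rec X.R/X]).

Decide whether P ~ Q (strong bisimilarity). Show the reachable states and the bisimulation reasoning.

YES

Reachable graph of P (6 states):
  m0 = rec X. c.b.(X + 0)\{b} + a.(c.X + a.X)\{a,c} :: -a-> m1, -c-> m2
  m1 = (c.(rec X. c.b.(X + 0)\{b} + a.(c.X + a.X)\{a,c}) + a.(rec X. c.b.(X + 0)\{b} + a.(c.X + a.X)\{a,c}))\{a,c} :: ·
  m2 = b.((rec X. c.b.(X + 0)\{b} + a.(c.X + a.X)\{a,c}) + 0)\{b} :: -b-> m3
  m3 = ((rec X. c.b.(X + 0)\{b} + a.(c.X + a.X)\{a,c}) + 0)\{b} :: -a-> m4, -c-> m5
  m4 = (c.(rec X. c.b.(X + 0)\{b} + a.(c.X + a.X)\{a,c}) + a.(rec X. c.b.(X + 0)\{b} + a.(c.X + a.X)\{a,c}))\{a,c}\{b} :: ·
  m5 = (b.((rec X. c.b.(X + 0)\{b} + a.(c.X + a.X)\{a,c}) + 0)\{b})\{b} :: ·
Reachable graph of Q (6 states):
  n0 = rec X. c.b.(X + 0)\{b} + a.(a.X + c.X)\{a,c} :: -a-> n1, -c-> n2
  n1 = (a.(rec X. c.b.(X + 0)\{b} + a.(a.X + c.X)\{a,c}) + c.(rec X. c.b.(X + 0)\{b} + a.(a.X + c.X)\{a,c}))\{a,c} :: ·
  n2 = b.((rec X. c.b.(X + 0)\{b} + a.(a.X + c.X)\{a,c}) + 0)\{b} :: -b-> n3
  n3 = ((rec X. c.b.(X + 0)\{b} + a.(a.X + c.X)\{a,c}) + 0)\{b} :: -a-> n4, -c-> n5
  n4 = (a.(rec X. c.b.(X + 0)\{b} + a.(a.X + c.X)\{a,c}) + c.(rec X. c.b.(X + 0)\{b} + a.(a.X + c.X)\{a,c}))\{a,c}\{b} :: ·
  n5 = (b.((rec X. c.b.(X + 0)\{b} + a.(a.X + c.X)\{a,c}) + 0)\{b})\{b} :: ·
Partition-refinement fixed point:
  B0 = {m0, n0}
  B1 = {m1, m4, m5, n1, n4, n5}
  B2 = {m2, n2}
  B3 = {m3, n3}
m0 ∈ B0, n0 ∈ B0 → same block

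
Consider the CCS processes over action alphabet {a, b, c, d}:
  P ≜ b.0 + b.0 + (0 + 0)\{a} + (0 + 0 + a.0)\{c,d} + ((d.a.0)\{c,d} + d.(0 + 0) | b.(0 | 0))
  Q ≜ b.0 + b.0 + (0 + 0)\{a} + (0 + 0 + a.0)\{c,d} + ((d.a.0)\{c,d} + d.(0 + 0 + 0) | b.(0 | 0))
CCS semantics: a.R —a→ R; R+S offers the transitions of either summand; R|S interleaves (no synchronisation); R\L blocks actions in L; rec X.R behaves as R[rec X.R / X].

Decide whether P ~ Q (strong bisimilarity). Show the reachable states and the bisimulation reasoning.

P ~ Q

Reachable graph of P (6 states):
  p0 = b.0 + b.0 + (0 + 0)\{a} + (0 + 0 + a.0)\{c,d} + ((d.a.0)\{c,d} + d.(0 + 0) | b.(0 | 0)) | —a→ p1, —b→ p2, —b→ p3, —d→ p4
  p1 = 0\{c,d} | (no moves)
  p2 = 0 | (no moves)
  p3 = d.(0 + 0) | (0 | 0) | —d→ p5
  p4 = (0 + 0) | b.(0 | 0) | —b→ p5
  p5 = (0 + 0) | (0 | 0) | (no moves)
Reachable graph of Q (6 states):
  q0 = b.0 + b.0 + (0 + 0)\{a} + (0 + 0 + a.0)\{c,d} + ((d.a.0)\{c,d} + d.(0 + 0 + 0) | b.(0 | 0)) | —a→ q1, —b→ q2, —b→ q3, —d→ q4
  q1 = 0\{c,d} | (no moves)
  q2 = 0 | (no moves)
  q3 = d.(0 + 0 + 0) | (0 | 0) | —d→ q5
  q4 = (0 + 0 + 0) | b.(0 | 0) | —b→ q5
  q5 = (0 + 0 + 0) | (0 | 0) | (no moves)
Partition-refinement fixed point:
  B0 = {p0, q0}
  B1 = {p3, q3}
  B2 = {p1, p2, p5, q1, q2, q5}
  B3 = {p4, q4}
p0 ∈ B0, q0 ∈ B0 → same block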